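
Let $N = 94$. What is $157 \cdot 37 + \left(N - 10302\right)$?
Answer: $-4399$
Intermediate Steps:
$157 \cdot 37 + \left(N - 10302\right) = 157 \cdot 37 + \left(94 - 10302\right) = 5809 + \left(94 - 10302\right) = 5809 - 10208 = -4399$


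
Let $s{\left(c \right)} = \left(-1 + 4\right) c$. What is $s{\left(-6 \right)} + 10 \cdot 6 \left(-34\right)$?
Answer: $-2058$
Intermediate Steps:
$s{\left(c \right)} = 3 c$
$s{\left(-6 \right)} + 10 \cdot 6 \left(-34\right) = 3 \left(-6\right) + 10 \cdot 6 \left(-34\right) = -18 + 60 \left(-34\right) = -18 - 2040 = -2058$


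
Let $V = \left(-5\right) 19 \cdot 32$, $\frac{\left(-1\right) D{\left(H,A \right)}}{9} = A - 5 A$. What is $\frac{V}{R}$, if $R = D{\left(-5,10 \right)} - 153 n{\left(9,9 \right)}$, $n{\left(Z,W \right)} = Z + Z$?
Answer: $\frac{80}{63} \approx 1.2698$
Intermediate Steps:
$n{\left(Z,W \right)} = 2 Z$
$D{\left(H,A \right)} = 36 A$ ($D{\left(H,A \right)} = - 9 \left(A - 5 A\right) = - 9 \left(- 4 A\right) = 36 A$)
$V = -3040$ ($V = \left(-95\right) 32 = -3040$)
$R = -2394$ ($R = 36 \cdot 10 - 153 \cdot 2 \cdot 9 = 360 - 2754 = -2394$)
$\frac{V}{R} = - \frac{3040}{-2394} = \left(-3040\right) \left(- \frac{1}{2394}\right) = \frac{80}{63}$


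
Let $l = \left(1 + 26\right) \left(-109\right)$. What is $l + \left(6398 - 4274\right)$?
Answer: $-819$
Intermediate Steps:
$l = -2943$ ($l = 27 \left(-109\right) = -2943$)
$l + \left(6398 - 4274\right) = -2943 + \left(6398 - 4274\right) = -2943 + 2124 = -819$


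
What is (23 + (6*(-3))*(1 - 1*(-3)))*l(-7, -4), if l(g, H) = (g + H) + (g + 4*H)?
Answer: 1666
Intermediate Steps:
l(g, H) = 2*g + 5*H (l(g, H) = (H + g) + (g + 4*H) = 2*g + 5*H)
(23 + (6*(-3))*(1 - 1*(-3)))*l(-7, -4) = (23 + (6*(-3))*(1 - 1*(-3)))*(2*(-7) + 5*(-4)) = (23 - 18*(1 + 3))*(-14 - 20) = (23 - 18*4)*(-34) = (23 - 72)*(-34) = -49*(-34) = 1666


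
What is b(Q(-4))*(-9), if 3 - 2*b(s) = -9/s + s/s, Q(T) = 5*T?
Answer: -279/40 ≈ -6.9750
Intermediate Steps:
b(s) = 1 + 9/(2*s) (b(s) = 3/2 - (-9/s + s/s)/2 = 3/2 - (-9/s + 1)/2 = 3/2 - (1 - 9/s)/2 = 3/2 + (-1/2 + 9/(2*s)) = 1 + 9/(2*s))
b(Q(-4))*(-9) = ((9/2 + 5*(-4))/((5*(-4))))*(-9) = ((9/2 - 20)/(-20))*(-9) = -1/20*(-31/2)*(-9) = (31/40)*(-9) = -279/40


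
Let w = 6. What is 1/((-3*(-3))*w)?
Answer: 1/54 ≈ 0.018519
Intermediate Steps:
1/((-3*(-3))*w) = 1/(-3*(-3)*6) = 1/(9*6) = 1/54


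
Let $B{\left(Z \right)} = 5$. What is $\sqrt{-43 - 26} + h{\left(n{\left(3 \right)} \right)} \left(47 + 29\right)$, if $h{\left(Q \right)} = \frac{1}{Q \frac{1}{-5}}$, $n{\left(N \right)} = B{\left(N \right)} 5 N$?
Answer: $- \frac{76}{15} + i \sqrt{69} \approx -5.0667 + 8.3066 i$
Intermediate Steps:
$n{\left(N \right)} = 25 N$ ($n{\left(N \right)} = 5 \cdot 5 N = 25 N$)
$h{\left(Q \right)} = - \frac{5}{Q}$ ($h{\left(Q \right)} = \frac{1}{Q \left(- \frac{1}{5}\right)} = \frac{1}{\left(- \frac{1}{5}\right) Q} = - \frac{5}{Q}$)
$\sqrt{-43 - 26} + h{\left(n{\left(3 \right)} \right)} \left(47 + 29\right) = \sqrt{-43 - 26} + - \frac{5}{25 \cdot 3} \left(47 + 29\right) = \sqrt{-69} + - \frac{5}{75} \cdot 76 = i \sqrt{69} + \left(-5\right) \frac{1}{75} \cdot 76 = i \sqrt{69} - \frac{76}{15} = - \frac{76}{15} + i \sqrt{69}$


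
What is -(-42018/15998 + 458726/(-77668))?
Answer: 2650538143/310633166 ≈ 8.5327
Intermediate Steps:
-(-42018/15998 + 458726/(-77668)) = -(-42018*1/15998 + 458726*(-1/77668)) = -(-21009/7999 - 229363/38834) = -1*(-2650538143/310633166) = 2650538143/310633166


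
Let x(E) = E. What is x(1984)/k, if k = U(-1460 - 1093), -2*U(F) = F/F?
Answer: -3968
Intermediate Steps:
U(F) = -1/2 (U(F) = -F/(2*F) = -1/2*1 = -1/2)
k = -1/2 ≈ -0.50000
x(1984)/k = 1984/(-1/2) = 1984*(-2) = -3968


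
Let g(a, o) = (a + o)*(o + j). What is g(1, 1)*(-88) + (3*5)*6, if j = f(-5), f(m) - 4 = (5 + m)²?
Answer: -790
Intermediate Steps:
f(m) = 4 + (5 + m)²
j = 4 (j = 4 + (5 - 5)² = 4 + 0² = 4 + 0 = 4)
g(a, o) = (4 + o)*(a + o) (g(a, o) = (a + o)*(o + 4) = (a + o)*(4 + o) = (4 + o)*(a + o))
g(1, 1)*(-88) + (3*5)*6 = (1² + 4*1 + 4*1 + 1*1)*(-88) + (3*5)*6 = (1 + 4 + 4 + 1)*(-88) + 15*6 = 10*(-88) + 90 = -880 + 90 = -790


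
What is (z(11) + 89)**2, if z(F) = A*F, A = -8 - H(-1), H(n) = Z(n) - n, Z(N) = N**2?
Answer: 441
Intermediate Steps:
H(n) = n**2 - n
A = -10 (A = -8 - (-(-1 - 1)) = -8 - (-1*(-2)) = -8 - 2 = -10)
z(F) = -10*F
(z(11) + 89)**2 = (-10*11 + 89)**2 = (-110 + 89)**2 = (-21)**2 = 441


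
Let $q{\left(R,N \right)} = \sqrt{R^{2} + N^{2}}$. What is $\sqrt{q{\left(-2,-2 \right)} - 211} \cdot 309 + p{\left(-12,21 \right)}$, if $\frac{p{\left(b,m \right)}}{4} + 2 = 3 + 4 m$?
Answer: $340 + 309 \sqrt{-211 + 2 \sqrt{2}} \approx 340.0 + 4458.3 i$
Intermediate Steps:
$p{\left(b,m \right)} = 4 + 16 m$ ($p{\left(b,m \right)} = -8 + 4 \left(3 + 4 m\right) = -8 + \left(12 + 16 m\right) = 4 + 16 m$)
$q{\left(R,N \right)} = \sqrt{N^{2} + R^{2}}$
$\sqrt{q{\left(-2,-2 \right)} - 211} \cdot 309 + p{\left(-12,21 \right)} = \sqrt{\sqrt{\left(-2\right)^{2} + \left(-2\right)^{2}} - 211} \cdot 309 + \left(4 + 16 \cdot 21\right) = \sqrt{\sqrt{4 + 4} - 211} \cdot 309 + \left(4 + 336\right) = \sqrt{\sqrt{8} - 211} \cdot 309 + 340 = \sqrt{2 \sqrt{2} - 211} \cdot 309 + 340 = \sqrt{-211 + 2 \sqrt{2}} \cdot 309 + 340 = 309 \sqrt{-211 + 2 \sqrt{2}} + 340 = 340 + 309 \sqrt{-211 + 2 \sqrt{2}}$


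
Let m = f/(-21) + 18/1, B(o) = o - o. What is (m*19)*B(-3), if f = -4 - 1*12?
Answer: 0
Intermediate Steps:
f = -16 (f = -4 - 12 = -16)
B(o) = 0
m = 394/21 (m = -16/(-21) + 18/1 = -16*(-1/21) + 18*1 = 16/21 + 18 = 394/21 ≈ 18.762)
(m*19)*B(-3) = ((394/21)*19)*0 = (7486/21)*0 = 0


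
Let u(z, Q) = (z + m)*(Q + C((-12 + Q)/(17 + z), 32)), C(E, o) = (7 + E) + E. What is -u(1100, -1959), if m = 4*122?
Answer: 3468709688/1117 ≈ 3.1054e+6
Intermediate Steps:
C(E, o) = 7 + 2*E
m = 488
u(z, Q) = (488 + z)*(7 + Q + 2*(-12 + Q)/(17 + z)) (u(z, Q) = (z + 488)*(Q + (7 + 2*((-12 + Q)/(17 + z)))) = (488 + z)*(Q + (7 + 2*((-12 + Q)/(17 + z)))) = (488 + z)*(Q + (7 + 2*(-12 + Q)/(17 + z))) = (488 + z)*(7 + Q + 2*(-12 + Q)/(17 + z)))
-u(1100, -1959) = -(46360 + 7*1100**2 + 3511*1100 + 9272*(-1959) - 1959*1100**2 + 507*(-1959)*1100)/(17 + 1100) = -(46360 + 7*1210000 + 3862100 - 18163848 - 1959*1210000 - 1092534300)/1117 = -(46360 + 8470000 + 3862100 - 18163848 - 2370390000 - 1092534300)/1117 = -(-3468709688)/1117 = -1*(-3468709688/1117) = 3468709688/1117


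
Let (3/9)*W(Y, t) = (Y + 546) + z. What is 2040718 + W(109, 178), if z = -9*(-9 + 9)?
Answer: 2042683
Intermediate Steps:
z = 0 (z = -9*0 = 0)
W(Y, t) = 1638 + 3*Y (W(Y, t) = 3*((Y + 546) + 0) = 3*((546 + Y) + 0) = 3*(546 + Y) = 1638 + 3*Y)
2040718 + W(109, 178) = 2040718 + (1638 + 3*109) = 2040718 + (1638 + 327) = 2040718 + 1965 = 2042683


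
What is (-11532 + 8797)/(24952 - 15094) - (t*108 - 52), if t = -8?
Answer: 9027193/9858 ≈ 915.72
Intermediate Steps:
(-11532 + 8797)/(24952 - 15094) - (t*108 - 52) = (-11532 + 8797)/(24952 - 15094) - (-8*108 - 52) = -2735/9858 - (-864 - 52) = -2735*1/9858 - 1*(-916) = -2735/9858 + 916 = 9027193/9858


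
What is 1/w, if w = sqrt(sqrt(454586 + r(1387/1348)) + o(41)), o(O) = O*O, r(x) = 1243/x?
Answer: sqrt(1387)/sqrt(2331547 + sqrt(876842461902)) ≈ 0.020602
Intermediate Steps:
o(O) = O**2
w = sqrt(1681 + sqrt(876842461902)/1387) (w = sqrt(sqrt(454586 + 1243/((1387/1348))) + 41**2) = sqrt(sqrt(454586 + 1243/((1387*(1/1348)))) + 1681) = sqrt(sqrt(454586 + 1243/(1387/1348)) + 1681) = sqrt(sqrt(454586 + 1243*(1348/1387)) + 1681) = sqrt(sqrt(454586 + 1675564/1387) + 1681) = sqrt(sqrt(632186346/1387) + 1681) = sqrt(sqrt(876842461902)/1387 + 1681) = sqrt(1681 + sqrt(876842461902)/1387) ≈ 48.540)
1/w = 1/(sqrt(3233855689 + 1387*sqrt(876842461902))/1387) = 1387/sqrt(3233855689 + 1387*sqrt(876842461902))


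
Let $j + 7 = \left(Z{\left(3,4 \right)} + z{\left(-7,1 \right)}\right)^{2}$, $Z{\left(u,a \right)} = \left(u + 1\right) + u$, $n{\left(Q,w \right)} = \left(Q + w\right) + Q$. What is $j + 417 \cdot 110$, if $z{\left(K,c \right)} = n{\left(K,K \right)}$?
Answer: $46059$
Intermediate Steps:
$n{\left(Q,w \right)} = w + 2 Q$
$z{\left(K,c \right)} = 3 K$ ($z{\left(K,c \right)} = K + 2 K = 3 K$)
$Z{\left(u,a \right)} = 1 + 2 u$ ($Z{\left(u,a \right)} = \left(1 + u\right) + u = 1 + 2 u$)
$j = 189$ ($j = -7 + \left(\left(1 + 2 \cdot 3\right) + 3 \left(-7\right)\right)^{2} = -7 + \left(\left(1 + 6\right) - 21\right)^{2} = -7 + \left(7 - 21\right)^{2} = -7 + \left(-14\right)^{2} = -7 + 196 = 189$)
$j + 417 \cdot 110 = 189 + 417 \cdot 110 = 189 + 45870 = 46059$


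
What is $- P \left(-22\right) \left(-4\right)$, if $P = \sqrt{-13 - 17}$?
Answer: $- 88 i \sqrt{30} \approx - 482.0 i$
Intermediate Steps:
$P = i \sqrt{30}$ ($P = \sqrt{-30} = i \sqrt{30} \approx 5.4772 i$)
$- P \left(-22\right) \left(-4\right) = - i \sqrt{30} \left(-22\right) \left(-4\right) = - - 22 i \sqrt{30} \left(-4\right) = - 88 i \sqrt{30}$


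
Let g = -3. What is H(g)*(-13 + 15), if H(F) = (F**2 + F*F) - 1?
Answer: 34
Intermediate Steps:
H(F) = -1 + 2*F**2 (H(F) = (F**2 + F**2) - 1 = 2*F**2 - 1 = -1 + 2*F**2)
H(g)*(-13 + 15) = (-1 + 2*(-3)**2)*(-13 + 15) = (-1 + 2*9)*2 = (-1 + 18)*2 = 17*2 = 34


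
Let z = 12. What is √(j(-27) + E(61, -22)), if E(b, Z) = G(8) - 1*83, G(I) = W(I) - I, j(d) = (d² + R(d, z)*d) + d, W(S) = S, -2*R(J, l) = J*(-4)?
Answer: √2077 ≈ 45.574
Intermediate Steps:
R(J, l) = 2*J (R(J, l) = -J*(-4)/2 = -(-2)*J = 2*J)
j(d) = d + 3*d² (j(d) = (d² + (2*d)*d) + d = (d² + 2*d²) + d = 3*d² + d = d + 3*d²)
G(I) = 0 (G(I) = I - I = 0)
E(b, Z) = -83 (E(b, Z) = 0 - 1*83 = 0 - 83 = -83)
√(j(-27) + E(61, -22)) = √(-27*(1 + 3*(-27)) - 83) = √(-27*(1 - 81) - 83) = √(-27*(-80) - 83) = √(2160 - 83) = √2077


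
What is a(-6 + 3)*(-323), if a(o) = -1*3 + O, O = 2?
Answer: 323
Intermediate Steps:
a(o) = -1 (a(o) = -1*3 + 2 = -3 + 2 = -1)
a(-6 + 3)*(-323) = -1*(-323) = 323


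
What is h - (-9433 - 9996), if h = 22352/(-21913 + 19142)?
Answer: 53815407/2771 ≈ 19421.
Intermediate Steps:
h = -22352/2771 (h = 22352/(-2771) = 22352*(-1/2771) = -22352/2771 ≈ -8.0664)
h - (-9433 - 9996) = -22352/2771 - (-9433 - 9996) = -22352/2771 - 1*(-19429) = -22352/2771 + 19429 = 53815407/2771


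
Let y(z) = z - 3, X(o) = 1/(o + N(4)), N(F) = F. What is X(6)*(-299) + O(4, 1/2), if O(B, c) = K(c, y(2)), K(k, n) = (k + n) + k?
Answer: -299/10 ≈ -29.900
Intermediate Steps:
X(o) = 1/(4 + o) (X(o) = 1/(o + 4) = 1/(4 + o))
y(z) = -3 + z
K(k, n) = n + 2*k
O(B, c) = -1 + 2*c (O(B, c) = (-3 + 2) + 2*c = -1 + 2*c)
X(6)*(-299) + O(4, 1/2) = -299/(4 + 6) + (-1 + 2/2) = -299/10 + (-1 + 2*(½)) = (⅒)*(-299) + (-1 + 1) = -299/10 + 0 = -299/10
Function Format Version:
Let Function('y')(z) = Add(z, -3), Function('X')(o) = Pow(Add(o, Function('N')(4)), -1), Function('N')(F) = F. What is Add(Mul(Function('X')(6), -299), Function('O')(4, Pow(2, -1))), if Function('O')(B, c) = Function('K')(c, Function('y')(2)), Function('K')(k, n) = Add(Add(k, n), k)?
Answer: Rational(-299, 10) ≈ -29.900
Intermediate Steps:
Function('X')(o) = Pow(Add(4, o), -1) (Function('X')(o) = Pow(Add(o, 4), -1) = Pow(Add(4, o), -1))
Function('y')(z) = Add(-3, z)
Function('K')(k, n) = Add(n, Mul(2, k))
Function('O')(B, c) = Add(-1, Mul(2, c)) (Function('O')(B, c) = Add(Add(-3, 2), Mul(2, c)) = Add(-1, Mul(2, c)))
Add(Mul(Function('X')(6), -299), Function('O')(4, Pow(2, -1))) = Add(Mul(Pow(Add(4, 6), -1), -299), Add(-1, Mul(2, Pow(2, -1)))) = Add(Mul(Pow(10, -1), -299), Add(-1, Mul(2, Rational(1, 2)))) = Add(Mul(Rational(1, 10), -299), Add(-1, 1)) = Add(Rational(-299, 10), 0) = Rational(-299, 10)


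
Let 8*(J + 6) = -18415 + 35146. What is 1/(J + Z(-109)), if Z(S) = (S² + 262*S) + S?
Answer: -8/117605 ≈ -6.8024e-5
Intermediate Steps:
Z(S) = S² + 263*S
J = 16683/8 (J = -6 + (-18415 + 35146)/8 = -6 + (⅛)*16731 = -6 + 16731/8 = 16683/8 ≈ 2085.4)
1/(J + Z(-109)) = 1/(16683/8 - 109*(263 - 109)) = 1/(16683/8 - 109*154) = 1/(16683/8 - 16786) = 1/(-117605/8) = -8/117605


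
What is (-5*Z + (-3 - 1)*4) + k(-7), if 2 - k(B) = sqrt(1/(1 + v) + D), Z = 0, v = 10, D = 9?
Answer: -14 - 10*sqrt(11)/11 ≈ -17.015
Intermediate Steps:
k(B) = 2 - 10*sqrt(11)/11 (k(B) = 2 - sqrt(1/(1 + 10) + 9) = 2 - sqrt(1/11 + 9) = 2 - sqrt(100/11) = 2 - 10*sqrt(11)/11)
(-5*Z + (-3 - 1)*4) + k(-7) = (-5*0 + (-3 - 1)*4) + (2 - 10*sqrt(11)/11) = (0 - 4*4) + (2 - 10*sqrt(11)/11) = (0 - 16) + (2 - 10*sqrt(11)/11) = -16 + (2 - 10*sqrt(11)/11) = -14 - 10*sqrt(11)/11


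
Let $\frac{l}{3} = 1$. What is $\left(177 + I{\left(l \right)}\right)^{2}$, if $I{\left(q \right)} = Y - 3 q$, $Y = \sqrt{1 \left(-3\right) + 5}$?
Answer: $\left(168 + \sqrt{2}\right)^{2} \approx 28701.0$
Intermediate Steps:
$l = 3$ ($l = 3 \cdot 1 = 3$)
$Y = \sqrt{2}$ ($Y = \sqrt{-3 + 5} = \sqrt{2} \approx 1.4142$)
$I{\left(q \right)} = \sqrt{2} - 3 q$
$\left(177 + I{\left(l \right)}\right)^{2} = \left(177 + \left(\sqrt{2} - 9\right)\right)^{2} = \left(177 - \left(9 - \sqrt{2}\right)\right)^{2} = \left(168 + \sqrt{2}\right)^{2}$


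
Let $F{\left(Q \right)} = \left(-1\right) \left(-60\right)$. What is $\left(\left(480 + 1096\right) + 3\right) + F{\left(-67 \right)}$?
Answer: $1639$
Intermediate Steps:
$F{\left(Q \right)} = 60$
$\left(\left(480 + 1096\right) + 3\right) + F{\left(-67 \right)} = \left(\left(480 + 1096\right) + 3\right) + 60 = \left(1576 + 3\right) + 60 = 1579 + 60 = 1639$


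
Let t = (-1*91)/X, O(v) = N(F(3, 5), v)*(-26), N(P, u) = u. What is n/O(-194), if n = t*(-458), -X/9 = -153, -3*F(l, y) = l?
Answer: 1603/267138 ≈ 0.0060006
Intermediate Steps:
F(l, y) = -l/3
X = 1377 (X = -9*(-153) = 1377)
O(v) = -26*v (O(v) = v*(-26) = -26*v)
t = -91/1377 (t = -1*91/1377 = -91*1/1377 = -91/1377 ≈ -0.066086)
n = 41678/1377 (n = -91/1377*(-458) = 41678/1377 ≈ 30.267)
n/O(-194) = 41678/(1377*((-26*(-194)))) = (41678/1377)/5044 = (41678/1377)*(1/5044) = 1603/267138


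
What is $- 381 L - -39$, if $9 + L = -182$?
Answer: $72810$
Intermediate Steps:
$L = -191$ ($L = -9 - 182 = -191$)
$- 381 L - -39 = \left(-381\right) \left(-191\right) - -39 = 72771 + \left(-32 + 71\right) = 72771 + 39 = 72810$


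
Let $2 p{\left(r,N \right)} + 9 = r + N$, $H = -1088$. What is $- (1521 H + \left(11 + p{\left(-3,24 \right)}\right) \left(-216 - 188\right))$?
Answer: $1661716$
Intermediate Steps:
$p{\left(r,N \right)} = - \frac{9}{2} + \frac{N}{2} + \frac{r}{2}$ ($p{\left(r,N \right)} = - \frac{9}{2} + \frac{r + N}{2} = - \frac{9}{2} + \frac{N + r}{2} = - \frac{9}{2} + \left(\frac{N}{2} + \frac{r}{2}\right) = - \frac{9}{2} + \frac{N}{2} + \frac{r}{2}$)
$- (1521 H + \left(11 + p{\left(-3,24 \right)}\right) \left(-216 - 188\right)) = - (1521 \left(-1088\right) + \left(11 + \left(- \frac{9}{2} + \frac{1}{2} \cdot 24 + \frac{1}{2} \left(-3\right)\right)\right) \left(-216 - 188\right)) = - (-1654848 + \left(11 - -6\right) \left(-404\right)) = - (-1654848 + \left(11 + 6\right) \left(-404\right)) = - (-1654848 + 17 \left(-404\right)) = - (-1654848 - 6868) = \left(-1\right) \left(-1661716\right) = 1661716$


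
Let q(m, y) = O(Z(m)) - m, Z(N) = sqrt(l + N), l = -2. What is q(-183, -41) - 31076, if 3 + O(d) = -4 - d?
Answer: -30900 - I*sqrt(185) ≈ -30900.0 - 13.601*I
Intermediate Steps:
Z(N) = sqrt(-2 + N)
O(d) = -7 - d (O(d) = -3 + (-4 - d) = -7 - d)
q(m, y) = -7 - m - sqrt(-2 + m) (q(m, y) = (-7 - sqrt(-2 + m)) - m = -7 - m - sqrt(-2 + m))
q(-183, -41) - 31076 = (-7 - 1*(-183) - sqrt(-2 - 183)) - 31076 = (-7 + 183 - sqrt(-185)) - 31076 = (-7 + 183 - I*sqrt(185)) - 31076 = (176 - I*sqrt(185)) - 31076 = -30900 - I*sqrt(185)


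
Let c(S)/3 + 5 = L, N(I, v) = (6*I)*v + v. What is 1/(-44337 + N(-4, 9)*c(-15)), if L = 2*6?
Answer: -1/48684 ≈ -2.0541e-5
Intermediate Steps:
N(I, v) = v + 6*I*v (N(I, v) = 6*I*v + v = v + 6*I*v)
L = 12
c(S) = 21 (c(S) = -15 + 3*12 = -15 + 36 = 21)
1/(-44337 + N(-4, 9)*c(-15)) = 1/(-44337 + (9*(1 + 6*(-4)))*21) = 1/(-44337 + (9*(1 - 24))*21) = 1/(-44337 + (9*(-23))*21) = 1/(-44337 - 207*21) = 1/(-44337 - 4347) = 1/(-48684) = -1/48684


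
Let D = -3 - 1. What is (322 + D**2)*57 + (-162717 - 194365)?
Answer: -337816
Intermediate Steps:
D = -4
(322 + D**2)*57 + (-162717 - 194365) = (322 + (-4)**2)*57 + (-162717 - 194365) = (322 + 16)*57 - 357082 = 338*57 - 357082 = 19266 - 357082 = -337816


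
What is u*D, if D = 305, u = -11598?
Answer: -3537390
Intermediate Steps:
u*D = -11598*305 = -3537390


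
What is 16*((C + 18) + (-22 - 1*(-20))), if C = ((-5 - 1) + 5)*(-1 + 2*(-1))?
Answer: 304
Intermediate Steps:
C = 3 (C = (-6 + 5)*(-1 - 2) = -1*(-3) = 3)
16*((C + 18) + (-22 - 1*(-20))) = 16*((3 + 18) + (-22 - 1*(-20))) = 16*(21 + (-22 + 20)) = 16*(21 - 2) = 16*19 = 304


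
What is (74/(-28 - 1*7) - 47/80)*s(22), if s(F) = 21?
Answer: -4539/80 ≈ -56.737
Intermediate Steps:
(74/(-28 - 1*7) - 47/80)*s(22) = (74/(-28 - 1*7) - 47/80)*21 = (74/(-28 - 7) - 47*1/80)*21 = (74/(-35) - 47/80)*21 = (74*(-1/35) - 47/80)*21 = (-74/35 - 47/80)*21 = -1513/560*21 = -4539/80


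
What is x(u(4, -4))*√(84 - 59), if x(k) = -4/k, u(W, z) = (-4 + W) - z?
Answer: -5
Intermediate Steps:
u(W, z) = -4 + W - z
x(u(4, -4))*√(84 - 59) = (-4/(-4 + 4 - 1*(-4)))*√(84 - 59) = (-4/(-4 + 4 + 4))*√25 = -4/4*5 = -4*¼*5 = -1*5 = -5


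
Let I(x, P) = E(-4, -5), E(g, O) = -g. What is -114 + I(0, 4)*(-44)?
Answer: -290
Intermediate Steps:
I(x, P) = 4 (I(x, P) = -1*(-4) = 4)
-114 + I(0, 4)*(-44) = -114 + 4*(-44) = -114 - 176 = -290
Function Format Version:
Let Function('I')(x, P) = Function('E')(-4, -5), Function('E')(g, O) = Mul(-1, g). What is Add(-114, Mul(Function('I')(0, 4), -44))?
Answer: -290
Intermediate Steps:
Function('I')(x, P) = 4 (Function('I')(x, P) = Mul(-1, -4) = 4)
Add(-114, Mul(Function('I')(0, 4), -44)) = Add(-114, Mul(4, -44)) = Add(-114, -176) = -290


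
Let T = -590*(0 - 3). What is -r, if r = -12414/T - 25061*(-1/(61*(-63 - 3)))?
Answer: 15722789/1187670 ≈ 13.238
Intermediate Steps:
T = 1770 (T = -590*(-3) = -118*(-15) = 1770)
r = -15722789/1187670 (r = -12414/1770 - 25061*(-1/(61*(-63 - 3))) = -12414*1/1770 - 25061/((-61*(-66))) = -2069/295 - 25061/4026 = -15722789/1187670 ≈ -13.238)
-r = -1*(-15722789/1187670) = 15722789/1187670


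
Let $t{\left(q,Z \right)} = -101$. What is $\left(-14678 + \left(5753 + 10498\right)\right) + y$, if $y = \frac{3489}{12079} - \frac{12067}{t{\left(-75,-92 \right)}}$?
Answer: $\frac{2065136649}{1219979} \approx 1692.8$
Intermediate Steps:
$y = \frac{146109682}{1219979}$ ($y = \frac{3489}{12079} - \frac{12067}{-101} = 3489 \cdot \frac{1}{12079} - - \frac{12067}{101} = \frac{3489}{12079} + \frac{12067}{101} = \frac{146109682}{1219979} \approx 119.76$)
$\left(-14678 + \left(5753 + 10498\right)\right) + y = \left(-14678 + \left(5753 + 10498\right)\right) + \frac{146109682}{1219979} = \left(-14678 + 16251\right) + \frac{146109682}{1219979} = 1573 + \frac{146109682}{1219979} = \frac{2065136649}{1219979}$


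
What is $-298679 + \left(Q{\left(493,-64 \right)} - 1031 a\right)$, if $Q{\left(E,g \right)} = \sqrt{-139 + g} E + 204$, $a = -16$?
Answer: $-281979 + 493 i \sqrt{203} \approx -2.8198 \cdot 10^{5} + 7024.2 i$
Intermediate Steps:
$Q{\left(E,g \right)} = 204 + E \sqrt{-139 + g}$ ($Q{\left(E,g \right)} = E \sqrt{-139 + g} + 204 = 204 + E \sqrt{-139 + g}$)
$-298679 + \left(Q{\left(493,-64 \right)} - 1031 a\right) = -298679 - \left(-204 - 16496 - 493 \sqrt{-139 - 64}\right) = -298679 + \left(\left(204 + 493 \sqrt{-203}\right) - -16496\right) = -298679 + \left(\left(204 + 493 i \sqrt{203}\right) + 16496\right) = -298679 + \left(16700 + 493 i \sqrt{203}\right) = -281979 + 493 i \sqrt{203}$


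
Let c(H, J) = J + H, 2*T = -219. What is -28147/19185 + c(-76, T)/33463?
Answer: -1890883757/1283975310 ≈ -1.4727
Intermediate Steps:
T = -219/2 (T = (½)*(-219) = -219/2 ≈ -109.50)
c(H, J) = H + J
-28147/19185 + c(-76, T)/33463 = -28147/19185 + (-76 - 219/2)/33463 = -28147*1/19185 - 371/2*1/33463 = -28147/19185 - 371/66926 = -1890883757/1283975310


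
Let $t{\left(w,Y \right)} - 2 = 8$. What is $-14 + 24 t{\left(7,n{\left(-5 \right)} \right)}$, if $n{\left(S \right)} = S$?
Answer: $226$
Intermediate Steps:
$t{\left(w,Y \right)} = 10$ ($t{\left(w,Y \right)} = 2 + 8 = 10$)
$-14 + 24 t{\left(7,n{\left(-5 \right)} \right)} = -14 + 24 \cdot 10 = -14 + 240 = 226$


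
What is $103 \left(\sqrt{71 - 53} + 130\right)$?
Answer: $13390 + 309 \sqrt{2} \approx 13827.0$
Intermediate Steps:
$103 \left(\sqrt{71 - 53} + 130\right) = 103 \left(\sqrt{18} + 130\right) = 103 \left(3 \sqrt{2} + 130\right) = 103 \left(130 + 3 \sqrt{2}\right) = 13390 + 309 \sqrt{2}$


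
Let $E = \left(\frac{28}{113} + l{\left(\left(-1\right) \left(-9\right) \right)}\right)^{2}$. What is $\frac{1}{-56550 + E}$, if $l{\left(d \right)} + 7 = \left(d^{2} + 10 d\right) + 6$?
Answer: $- \frac{12769}{351986306} \approx -3.6277 \cdot 10^{-5}$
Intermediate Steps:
$l{\left(d \right)} = -1 + d^{2} + 10 d$ ($l{\left(d \right)} = -7 + \left(\left(d^{2} + 10 d\right) + 6\right) = -7 + \left(6 + d^{2} + 10 d\right) = -1 + d^{2} + 10 d$)
$E = \frac{370100644}{12769}$ ($E = \left(\frac{28}{113} + \left(-1 + \left(\left(-1\right) \left(-9\right)\right)^{2} + 10 \left(\left(-1\right) \left(-9\right)\right)\right)\right)^{2} = \left(28 \cdot \frac{1}{113} + \left(-1 + 9^{2} + 10 \cdot 9\right)\right)^{2} = \left(\frac{28}{113} + \left(-1 + 81 + 90\right)\right)^{2} = \left(\frac{28}{113} + 170\right)^{2} = \left(\frac{19238}{113}\right)^{2} = \frac{370100644}{12769} \approx 28984.0$)
$\frac{1}{-56550 + E} = \frac{1}{-56550 + \frac{370100644}{12769}} = \frac{1}{- \frac{351986306}{12769}} = - \frac{12769}{351986306}$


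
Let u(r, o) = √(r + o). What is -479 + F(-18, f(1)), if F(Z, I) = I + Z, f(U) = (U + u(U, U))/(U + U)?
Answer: -993/2 + √2/2 ≈ -495.79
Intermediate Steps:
u(r, o) = √(o + r)
f(U) = (U + √2*√U)/(2*U) (f(U) = (U + √(U + U))/(U + U) = (U + √(2*U))/((2*U)) = (U + √2*√U)*(1/(2*U)) = (U + √2*√U)/(2*U))
-479 + F(-18, f(1)) = -479 + ((½)*(1 + √2*√1)/1 - 18) = -479 + ((½)*1*(1 + √2*1) - 18) = -479 + ((½)*1*(1 + √2) - 18) = -479 + ((½ + √2/2) - 18) = -479 + (-35/2 + √2/2) = -993/2 + √2/2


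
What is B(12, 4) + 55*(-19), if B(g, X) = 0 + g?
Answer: -1033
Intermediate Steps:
B(g, X) = g
B(12, 4) + 55*(-19) = 12 + 55*(-19) = 12 - 1045 = -1033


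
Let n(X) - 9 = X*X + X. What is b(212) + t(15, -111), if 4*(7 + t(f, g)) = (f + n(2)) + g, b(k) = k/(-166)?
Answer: -9471/332 ≈ -28.527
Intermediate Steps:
n(X) = 9 + X + X**2 (n(X) = 9 + (X*X + X) = 9 + (X**2 + X) = 9 + (X + X**2) = 9 + X + X**2)
b(k) = -k/166 (b(k) = k*(-1/166) = -k/166)
t(f, g) = -13/4 + f/4 + g/4 (t(f, g) = -7 + ((f + (9 + 2 + 2**2)) + g)/4 = -7 + ((f + (9 + 2 + 4)) + g)/4 = -7 + ((f + 15) + g)/4 = -7 + ((15 + f) + g)/4 = -7 + (15 + f + g)/4 = -7 + (15/4 + f/4 + g/4) = -13/4 + f/4 + g/4)
b(212) + t(15, -111) = -1/166*212 + (-13/4 + (1/4)*15 + (1/4)*(-111)) = -106/83 + (-13/4 + 15/4 - 111/4) = -106/83 - 109/4 = -9471/332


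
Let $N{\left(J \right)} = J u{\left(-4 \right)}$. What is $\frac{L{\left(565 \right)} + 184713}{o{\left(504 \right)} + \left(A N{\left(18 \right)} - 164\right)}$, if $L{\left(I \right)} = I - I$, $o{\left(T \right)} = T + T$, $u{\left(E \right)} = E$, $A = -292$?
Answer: $\frac{184713}{21868} \approx 8.4467$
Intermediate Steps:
$o{\left(T \right)} = 2 T$
$N{\left(J \right)} = - 4 J$ ($N{\left(J \right)} = J \left(-4\right) = - 4 J$)
$L{\left(I \right)} = 0$
$\frac{L{\left(565 \right)} + 184713}{o{\left(504 \right)} + \left(A N{\left(18 \right)} - 164\right)} = \frac{0 + 184713}{2 \cdot 504 - \left(164 + 292 \left(\left(-4\right) 18\right)\right)} = \frac{184713}{1008 - -20860} = \frac{184713}{1008 + \left(21024 - 164\right)} = \frac{184713}{1008 + 20860} = \frac{184713}{21868}$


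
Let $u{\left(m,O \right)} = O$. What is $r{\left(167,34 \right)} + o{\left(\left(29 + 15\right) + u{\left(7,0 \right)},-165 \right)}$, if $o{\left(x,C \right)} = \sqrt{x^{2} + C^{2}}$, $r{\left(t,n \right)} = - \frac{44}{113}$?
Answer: $- \frac{44}{113} + 11 \sqrt{241} \approx 170.38$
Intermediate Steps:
$r{\left(t,n \right)} = - \frac{44}{113}$ ($r{\left(t,n \right)} = \left(-44\right) \frac{1}{113} = - \frac{44}{113}$)
$o{\left(x,C \right)} = \sqrt{C^{2} + x^{2}}$
$r{\left(167,34 \right)} + o{\left(\left(29 + 15\right) + u{\left(7,0 \right)},-165 \right)} = - \frac{44}{113} + \sqrt{\left(-165\right)^{2} + \left(\left(29 + 15\right) + 0\right)^{2}} = - \frac{44}{113} + \sqrt{27225 + \left(44 + 0\right)^{2}} = - \frac{44}{113} + \sqrt{27225 + 44^{2}} = - \frac{44}{113} + \sqrt{27225 + 1936} = - \frac{44}{113} + \sqrt{29161} = - \frac{44}{113} + 11 \sqrt{241}$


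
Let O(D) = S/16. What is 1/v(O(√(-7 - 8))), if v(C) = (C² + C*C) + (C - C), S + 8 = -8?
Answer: ½ ≈ 0.50000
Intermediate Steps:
S = -16 (S = -8 - 8 = -16)
O(D) = -1 (O(D) = -16/16 = -16*1/16 = -1)
v(C) = 2*C² (v(C) = (C² + C²) + 0 = 2*C² + 0 = 2*C²)
1/v(O(√(-7 - 8))) = 1/(2*(-1)²) = 1/(2*1) = 1/2 = ½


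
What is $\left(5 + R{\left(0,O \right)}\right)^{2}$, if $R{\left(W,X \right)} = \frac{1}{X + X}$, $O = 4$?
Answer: $\frac{1681}{64} \approx 26.266$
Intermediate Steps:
$R{\left(W,X \right)} = \frac{1}{2 X}$
$\left(5 + R{\left(0,O \right)}\right)^{2} = \left(5 + \frac{1}{2 \cdot 4}\right)^{2} = \left(5 + \frac{1}{2} \cdot \frac{1}{4}\right)^{2} = \left(5 + \frac{1}{8}\right)^{2} = \left(\frac{41}{8}\right)^{2} = \frac{1681}{64}$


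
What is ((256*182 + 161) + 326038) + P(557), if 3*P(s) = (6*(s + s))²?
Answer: 15264743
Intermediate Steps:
P(s) = 48*s² (P(s) = (6*(s + s))²/3 = (6*(2*s))²/3 = (12*s)²/3 = (144*s²)/3 = 48*s²)
((256*182 + 161) + 326038) + P(557) = ((256*182 + 161) + 326038) + 48*557² = ((46592 + 161) + 326038) + 48*310249 = (46753 + 326038) + 14891952 = 372791 + 14891952 = 15264743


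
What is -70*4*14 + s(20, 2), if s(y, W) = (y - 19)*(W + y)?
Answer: -3898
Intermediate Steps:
s(y, W) = (-19 + y)*(W + y)
-70*4*14 + s(20, 2) = -70*4*14 + (20² - 19*2 - 19*20 + 2*20) = -280*14 + (400 - 38 - 380 + 40) = -3920 + 22 = -3898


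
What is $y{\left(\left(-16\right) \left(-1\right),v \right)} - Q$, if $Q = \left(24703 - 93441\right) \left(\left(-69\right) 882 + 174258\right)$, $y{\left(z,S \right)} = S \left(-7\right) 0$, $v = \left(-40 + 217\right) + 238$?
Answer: $7794889200$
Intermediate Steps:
$v = 415$ ($v = 177 + 238 = 415$)
$y{\left(z,S \right)} = 0$ ($y{\left(z,S \right)} = - 7 S 0 = 0$)
$Q = -7794889200$ ($Q = - 68738 \left(-60858 + 174258\right) = \left(-68738\right) 113400 = -7794889200$)
$y{\left(\left(-16\right) \left(-1\right),v \right)} - Q = 0 - -7794889200 = 0 + 7794889200 = 7794889200$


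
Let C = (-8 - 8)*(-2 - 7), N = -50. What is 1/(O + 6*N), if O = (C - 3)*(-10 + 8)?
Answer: -1/582 ≈ -0.0017182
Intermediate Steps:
C = 144 (C = -16*(-9) = 144)
O = -282 (O = (144 - 3)*(-10 + 8) = 141*(-2) = -282)
1/(O + 6*N) = 1/(-282 + 6*(-50)) = 1/(-282 - 300) = 1/(-582) = -1/582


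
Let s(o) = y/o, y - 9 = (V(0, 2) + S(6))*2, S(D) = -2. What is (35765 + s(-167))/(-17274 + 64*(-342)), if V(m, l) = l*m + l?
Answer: -2986373/3270027 ≈ -0.91326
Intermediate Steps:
V(m, l) = l + l*m
y = 9 (y = 9 + (2*(1 + 0) - 2)*2 = 9 + (2*1 - 2)*2 = 9 + (2 - 2)*2 = 9 + 0*2 = 9 + 0 = 9)
s(o) = 9/o
(35765 + s(-167))/(-17274 + 64*(-342)) = (35765 + 9/(-167))/(-17274 + 64*(-342)) = (35765 + 9*(-1/167))/(-17274 - 21888) = (35765 - 9/167)/(-39162) = (5972746/167)*(-1/39162) = -2986373/3270027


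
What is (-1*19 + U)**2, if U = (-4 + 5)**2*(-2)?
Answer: 441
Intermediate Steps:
U = -2 (U = 1**2*(-2) = 1*(-2) = -2)
(-1*19 + U)**2 = (-1*19 - 2)**2 = (-19 - 2)**2 = (-21)**2 = 441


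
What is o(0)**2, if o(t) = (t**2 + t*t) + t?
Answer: 0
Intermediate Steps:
o(t) = t + 2*t**2 (o(t) = (t**2 + t**2) + t = 2*t**2 + t = t + 2*t**2)
o(0)**2 = (0*(1 + 2*0))**2 = (0*(1 + 0))**2 = (0*1)**2 = 0**2 = 0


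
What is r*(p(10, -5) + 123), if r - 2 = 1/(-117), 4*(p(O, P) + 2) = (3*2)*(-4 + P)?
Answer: 50095/234 ≈ 214.08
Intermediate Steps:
p(O, P) = -8 + 3*P/2 (p(O, P) = -2 + ((3*2)*(-4 + P))/4 = -2 + (6*(-4 + P))/4 = -2 + (-24 + 6*P)/4 = -2 + (-6 + 3*P/2) = -8 + 3*P/2)
r = 233/117 (r = 2 + 1/(-117) = 2 - 1/117 = 233/117 ≈ 1.9915)
r*(p(10, -5) + 123) = 233*((-8 + (3/2)*(-5)) + 123)/117 = 233*((-8 - 15/2) + 123)/117 = 233*(-31/2 + 123)/117 = (233/117)*(215/2) = 50095/234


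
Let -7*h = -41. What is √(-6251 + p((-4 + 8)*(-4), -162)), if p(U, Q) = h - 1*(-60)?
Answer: 4*I*√18942/7 ≈ 78.646*I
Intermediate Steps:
h = 41/7 (h = -⅐*(-41) = 41/7 ≈ 5.8571)
p(U, Q) = 461/7 (p(U, Q) = 41/7 - 1*(-60) = 41/7 + 60 = 461/7)
√(-6251 + p((-4 + 8)*(-4), -162)) = √(-6251 + 461/7) = √(-43296/7) = 4*I*√18942/7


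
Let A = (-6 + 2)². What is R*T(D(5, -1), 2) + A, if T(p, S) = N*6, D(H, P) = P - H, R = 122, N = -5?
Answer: -3644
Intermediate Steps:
T(p, S) = -30 (T(p, S) = -5*6 = -30)
A = 16 (A = (-4)² = 16)
R*T(D(5, -1), 2) + A = 122*(-30) + 16 = -3660 + 16 = -3644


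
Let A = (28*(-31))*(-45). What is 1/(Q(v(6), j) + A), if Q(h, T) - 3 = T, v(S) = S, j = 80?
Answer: 1/39143 ≈ 2.5547e-5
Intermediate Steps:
Q(h, T) = 3 + T
A = 39060 (A = -868*(-45) = 39060)
1/(Q(v(6), j) + A) = 1/((3 + 80) + 39060) = 1/(83 + 39060) = 1/39143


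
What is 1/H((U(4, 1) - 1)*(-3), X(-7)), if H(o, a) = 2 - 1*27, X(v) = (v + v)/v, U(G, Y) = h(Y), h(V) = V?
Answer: -1/25 ≈ -0.040000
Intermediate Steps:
U(G, Y) = Y
X(v) = 2 (X(v) = (2*v)/v = 2)
H(o, a) = -25 (H(o, a) = 2 - 27 = -25)
1/H((U(4, 1) - 1)*(-3), X(-7)) = 1/(-25) = -1/25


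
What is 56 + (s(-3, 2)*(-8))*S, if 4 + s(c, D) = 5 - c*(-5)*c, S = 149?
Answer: -54776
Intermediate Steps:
s(c, D) = 1 + 5*c² (s(c, D) = -4 + (5 - c*(-5)*c) = -4 + (5 - (-5*c)*c) = -4 + (5 - (-5)*c²) = -4 + (5 + 5*c²) = 1 + 5*c²)
56 + (s(-3, 2)*(-8))*S = 56 + ((1 + 5*(-3)²)*(-8))*149 = 56 + ((1 + 5*9)*(-8))*149 = 56 + ((1 + 45)*(-8))*149 = 56 + (46*(-8))*149 = 56 - 368*149 = 56 - 54832 = -54776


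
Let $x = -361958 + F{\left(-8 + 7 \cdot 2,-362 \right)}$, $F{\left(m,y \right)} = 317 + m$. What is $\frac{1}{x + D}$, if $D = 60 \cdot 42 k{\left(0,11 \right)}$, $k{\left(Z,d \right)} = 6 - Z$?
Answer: $- \frac{1}{346515} \approx -2.8859 \cdot 10^{-6}$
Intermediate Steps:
$D = 15120$ ($D = 60 \cdot 42 \left(6 - 0\right) = 2520 \left(6 + 0\right) = 2520 \cdot 6 = 15120$)
$x = -361635$ ($x = -361958 + \left(317 + \left(-8 + 7 \cdot 2\right)\right) = -361958 + \left(317 + \left(-8 + 14\right)\right) = -361958 + \left(317 + 6\right) = -361958 + 323 = -361635$)
$\frac{1}{x + D} = \frac{1}{-361635 + 15120} = \frac{1}{-346515} = - \frac{1}{346515}$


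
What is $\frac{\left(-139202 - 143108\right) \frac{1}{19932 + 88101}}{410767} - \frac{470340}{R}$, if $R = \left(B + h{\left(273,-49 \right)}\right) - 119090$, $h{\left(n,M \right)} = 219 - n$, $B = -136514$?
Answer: $\frac{114680877551680}{62336150823009} \approx 1.8397$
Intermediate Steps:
$R = -255658$ ($R = \left(-136514 + \left(219 - 273\right)\right) - 119090 = \left(-136514 - 54\right) - 119090 = -136568 - 119090 = -255658$)
$\frac{\left(-139202 - 143108\right) \frac{1}{19932 + 88101}}{410767} - \frac{470340}{R} = \frac{\left(-139202 - 143108\right) \frac{1}{19932 + 88101}}{410767} - \frac{470340}{-255658} = - \frac{282310}{108033} \cdot \frac{1}{410767} - - \frac{18090}{9833} = \left(-282310\right) \frac{1}{108033} \cdot \frac{1}{410767} + \frac{18090}{9833} = \left(- \frac{282310}{108033}\right) \frac{1}{410767} + \frac{18090}{9833} = - \frac{40330}{6339484473} + \frac{18090}{9833} = \frac{114680877551680}{62336150823009}$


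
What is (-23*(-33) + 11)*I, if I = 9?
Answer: 6930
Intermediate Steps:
(-23*(-33) + 11)*I = (-23*(-33) + 11)*9 = (759 + 11)*9 = 770*9 = 6930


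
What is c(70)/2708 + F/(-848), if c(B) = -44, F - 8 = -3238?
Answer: 1088691/287048 ≈ 3.7927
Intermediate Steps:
F = -3230 (F = 8 - 3238 = -3230)
c(70)/2708 + F/(-848) = -44/2708 - 3230/(-848) = -44*1/2708 - 3230*(-1/848) = -11/677 + 1615/424 = 1088691/287048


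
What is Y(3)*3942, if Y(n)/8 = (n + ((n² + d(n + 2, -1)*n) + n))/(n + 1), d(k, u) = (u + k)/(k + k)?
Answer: 638604/5 ≈ 1.2772e+5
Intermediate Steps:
d(k, u) = (k + u)/(2*k) (d(k, u) = (k + u)/((2*k)) = (k + u)*(1/(2*k)) = (k + u)/(2*k))
Y(n) = 8*(n² + 2*n + n*(1 + n)/(2*(2 + n)))/(1 + n) (Y(n) = 8*((n + ((n² + (((n + 2) - 1)/(2*(n + 2)))*n) + n))/(n + 1)) = 8*((n + ((n² + (((2 + n) - 1)/(2*(2 + n)))*n) + n))/(1 + n)) = 8*((n + ((n² + ((1 + n)/(2*(2 + n)))*n) + n))/(1 + n)) = 8*((n + ((n² + n*(1 + n)/(2*(2 + n))) + n))/(1 + n)) = 8*((n + (n + n² + n*(1 + n)/(2*(2 + n))))/(1 + n)) = 8*((n² + 2*n + n*(1 + n)/(2*(2 + n)))/(1 + n)) = 8*(n² + 2*n + n*(1 + n)/(2*(2 + n)))/(1 + n))
Y(3)*3942 = (4*3*(1 + 3 + 2*(2 + 3)²)/((1 + 3)*(2 + 3)))*3942 = (4*3*(1 + 3 + 2*5²)/(4*5))*3942 = (4*3*(¼)*(⅕)*(1 + 3 + 2*25))*3942 = (4*3*(¼)*(⅕)*(1 + 3 + 50))*3942 = (4*3*(¼)*(⅕)*54)*3942 = (162/5)*3942 = 638604/5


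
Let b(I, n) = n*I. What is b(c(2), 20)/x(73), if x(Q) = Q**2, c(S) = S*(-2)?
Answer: -80/5329 ≈ -0.015012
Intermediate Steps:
c(S) = -2*S
b(I, n) = I*n
b(c(2), 20)/x(73) = (-2*2*20)/(73**2) = -4*20/5329 = -80*1/5329 = -80/5329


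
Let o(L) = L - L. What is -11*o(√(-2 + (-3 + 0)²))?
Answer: 0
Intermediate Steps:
o(L) = 0
-11*o(√(-2 + (-3 + 0)²)) = -11*0 = 0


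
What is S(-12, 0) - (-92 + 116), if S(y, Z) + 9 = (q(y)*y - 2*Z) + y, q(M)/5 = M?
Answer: 675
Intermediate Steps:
q(M) = 5*M
S(y, Z) = -9 + y - 2*Z + 5*y**2 (S(y, Z) = -9 + (((5*y)*y - 2*Z) + y) = -9 + ((5*y**2 - 2*Z) + y) = -9 + ((-2*Z + 5*y**2) + y) = -9 + (y - 2*Z + 5*y**2) = -9 + y - 2*Z + 5*y**2)
S(-12, 0) - (-92 + 116) = (-9 - 12 - 2*0 + 5*(-12)**2) - (-92 + 116) = (-9 - 12 + 0 + 5*144) - 1*24 = (-9 - 12 + 0 + 720) - 24 = 699 - 24 = 675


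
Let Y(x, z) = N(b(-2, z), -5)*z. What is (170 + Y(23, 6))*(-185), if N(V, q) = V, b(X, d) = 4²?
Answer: -49210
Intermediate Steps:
b(X, d) = 16
Y(x, z) = 16*z
(170 + Y(23, 6))*(-185) = (170 + 16*6)*(-185) = (170 + 96)*(-185) = 266*(-185) = -49210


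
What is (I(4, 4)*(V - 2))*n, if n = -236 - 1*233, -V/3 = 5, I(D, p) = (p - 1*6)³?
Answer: -63784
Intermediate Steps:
I(D, p) = (-6 + p)³ (I(D, p) = (p - 6)³ = (-6 + p)³)
V = -15 (V = -3*5 = -15)
n = -469 (n = -236 - 233 = -469)
(I(4, 4)*(V - 2))*n = ((-6 + 4)³*(-15 - 2))*(-469) = ((-2)³*(-17))*(-469) = -8*(-17)*(-469) = 136*(-469) = -63784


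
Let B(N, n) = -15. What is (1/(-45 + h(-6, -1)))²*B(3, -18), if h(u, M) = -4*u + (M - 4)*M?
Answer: -15/256 ≈ -0.058594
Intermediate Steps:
h(u, M) = -4*u + M*(-4 + M) (h(u, M) = -4*u + (-4 + M)*M = -4*u + M*(-4 + M))
(1/(-45 + h(-6, -1)))²*B(3, -18) = (1/(-45 + ((-1)² - 4*(-1) - 4*(-6))))²*(-15) = (1/(-45 + (1 + 4 + 24)))²*(-15) = (1/(-45 + 29))²*(-15) = (1/(-16))²*(-15) = (-1/16)²*(-15) = (1/256)*(-15) = -15/256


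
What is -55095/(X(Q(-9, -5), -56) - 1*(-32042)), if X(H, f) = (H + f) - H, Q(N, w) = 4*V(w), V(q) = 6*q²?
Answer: -18365/10662 ≈ -1.7225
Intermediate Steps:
Q(N, w) = 24*w² (Q(N, w) = 4*(6*w²) = 24*w²)
X(H, f) = f
-55095/(X(Q(-9, -5), -56) - 1*(-32042)) = -55095/(-56 - 1*(-32042)) = -55095/(-56 + 32042) = -55095/31986 = -55095*1/31986 = -18365/10662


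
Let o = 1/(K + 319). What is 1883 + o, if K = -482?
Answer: 306928/163 ≈ 1883.0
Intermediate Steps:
o = -1/163 (o = 1/(-482 + 319) = 1/(-163) = -1/163 ≈ -0.0061350)
1883 + o = 1883 - 1/163 = 306928/163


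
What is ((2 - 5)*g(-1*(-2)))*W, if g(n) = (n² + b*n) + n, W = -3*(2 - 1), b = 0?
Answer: 54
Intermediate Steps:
W = -3 (W = -3*1 = -3)
g(n) = n + n² (g(n) = (n² + 0*n) + n = (n² + 0) + n = n² + n = n + n²)
((2 - 5)*g(-1*(-2)))*W = ((2 - 5)*((-1*(-2))*(1 - 1*(-2))))*(-3) = -6*(1 + 2)*(-3) = -6*3*(-3) = -3*6*(-3) = -18*(-3) = 54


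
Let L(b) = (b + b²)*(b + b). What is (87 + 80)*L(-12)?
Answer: -529056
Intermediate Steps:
L(b) = 2*b*(b + b²) (L(b) = (b + b²)*(2*b) = 2*b*(b + b²))
(87 + 80)*L(-12) = (87 + 80)*(2*(-12)²*(1 - 12)) = 167*(2*144*(-11)) = 167*(-3168) = -529056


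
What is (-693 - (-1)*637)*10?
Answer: -560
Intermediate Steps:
(-693 - (-1)*637)*10 = (-693 - 1*(-637))*10 = (-693 + 637)*10 = -56*10 = -560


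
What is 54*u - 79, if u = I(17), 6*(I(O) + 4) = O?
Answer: -142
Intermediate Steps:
I(O) = -4 + O/6
u = -7/6 (u = -4 + (1/6)*17 = -4 + 17/6 = -7/6 ≈ -1.1667)
54*u - 79 = 54*(-7/6) - 79 = -63 - 79 = -142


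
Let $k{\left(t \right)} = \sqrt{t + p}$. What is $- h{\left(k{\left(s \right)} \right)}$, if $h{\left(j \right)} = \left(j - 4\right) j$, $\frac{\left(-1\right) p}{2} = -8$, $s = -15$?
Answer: $3$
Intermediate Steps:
$p = 16$ ($p = \left(-2\right) \left(-8\right) = 16$)
$k{\left(t \right)} = \sqrt{16 + t}$ ($k{\left(t \right)} = \sqrt{t + 16} = \sqrt{16 + t}$)
$h{\left(j \right)} = j \left(-4 + j\right)$ ($h{\left(j \right)} = \left(-4 + j\right) j = j \left(-4 + j\right)$)
$- h{\left(k{\left(s \right)} \right)} = - \sqrt{16 - 15} \left(-4 + \sqrt{16 - 15}\right) = - \sqrt{1} \left(-4 + \sqrt{1}\right) = - 1 \left(-4 + 1\right) = - 1 \left(-3\right) = \left(-1\right) \left(-3\right) = 3$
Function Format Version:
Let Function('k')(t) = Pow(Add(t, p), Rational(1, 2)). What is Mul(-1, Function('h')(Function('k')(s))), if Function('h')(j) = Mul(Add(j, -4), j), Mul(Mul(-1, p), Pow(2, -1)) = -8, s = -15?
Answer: 3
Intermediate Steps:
p = 16 (p = Mul(-2, -8) = 16)
Function('k')(t) = Pow(Add(16, t), Rational(1, 2)) (Function('k')(t) = Pow(Add(t, 16), Rational(1, 2)) = Pow(Add(16, t), Rational(1, 2)))
Function('h')(j) = Mul(j, Add(-4, j)) (Function('h')(j) = Mul(Add(-4, j), j) = Mul(j, Add(-4, j)))
Mul(-1, Function('h')(Function('k')(s))) = Mul(-1, Mul(Pow(Add(16, -15), Rational(1, 2)), Add(-4, Pow(Add(16, -15), Rational(1, 2))))) = Mul(-1, Mul(Pow(1, Rational(1, 2)), Add(-4, Pow(1, Rational(1, 2))))) = Mul(-1, Mul(1, Add(-4, 1))) = Mul(-1, Mul(1, -3)) = Mul(-1, -3) = 3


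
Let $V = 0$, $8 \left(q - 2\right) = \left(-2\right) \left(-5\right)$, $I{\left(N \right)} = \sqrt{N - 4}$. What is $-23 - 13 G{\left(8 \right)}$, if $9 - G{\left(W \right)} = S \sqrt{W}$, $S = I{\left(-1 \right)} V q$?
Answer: $-140$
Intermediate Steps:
$I{\left(N \right)} = \sqrt{-4 + N}$
$q = \frac{13}{4}$ ($q = 2 + \frac{\left(-2\right) \left(-5\right)}{8} = 2 + \frac{1}{8} \cdot 10 = 2 + \frac{5}{4} = \frac{13}{4} \approx 3.25$)
$S = 0$ ($S = \sqrt{-4 - 1} \cdot 0 \cdot \frac{13}{4} = \sqrt{-5} \cdot 0 \cdot \frac{13}{4} = i \sqrt{5} \cdot 0 \cdot \frac{13}{4} = 0 \cdot \frac{13}{4} = 0$)
$G{\left(W \right)} = 9$ ($G{\left(W \right)} = 9 - 0 \sqrt{W} = 9 - 0 = 9 + 0 = 9$)
$-23 - 13 G{\left(8 \right)} = -23 - 117 = -140$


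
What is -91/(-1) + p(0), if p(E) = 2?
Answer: 93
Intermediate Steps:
-91/(-1) + p(0) = -91/(-1) + 2 = -91*(-1) + 2 = -13*(-7) + 2 = 91 + 2 = 93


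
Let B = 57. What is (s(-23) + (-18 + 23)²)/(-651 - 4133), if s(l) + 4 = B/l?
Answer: -213/55016 ≈ -0.0038716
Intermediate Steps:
s(l) = -4 + 57/l
(s(-23) + (-18 + 23)²)/(-651 - 4133) = ((-4 + 57/(-23)) + (-18 + 23)²)/(-651 - 4133) = ((-4 + 57*(-1/23)) + 5²)/(-4784) = ((-4 - 57/23) + 25)*(-1/4784) = (-149/23 + 25)*(-1/4784) = (426/23)*(-1/4784) = -213/55016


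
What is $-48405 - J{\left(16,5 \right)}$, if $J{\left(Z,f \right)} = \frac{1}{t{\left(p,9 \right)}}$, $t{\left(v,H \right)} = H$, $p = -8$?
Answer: $- \frac{435646}{9} \approx -48405.0$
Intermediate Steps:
$J{\left(Z,f \right)} = \frac{1}{9}$
$-48405 - J{\left(16,5 \right)} = -48405 - \frac{1}{9} = - \frac{435646}{9}$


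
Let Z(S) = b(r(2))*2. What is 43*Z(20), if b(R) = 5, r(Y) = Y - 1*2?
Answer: 430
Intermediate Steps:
r(Y) = -2 + Y (r(Y) = Y - 2 = -2 + Y)
Z(S) = 10 (Z(S) = 5*2 = 10)
43*Z(20) = 43*10 = 430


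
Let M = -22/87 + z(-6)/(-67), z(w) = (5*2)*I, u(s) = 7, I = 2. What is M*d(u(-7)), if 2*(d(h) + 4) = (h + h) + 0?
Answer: -3214/1943 ≈ -1.6541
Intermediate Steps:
z(w) = 20 (z(w) = (5*2)*2 = 10*2 = 20)
d(h) = -4 + h (d(h) = -4 + ((h + h) + 0)/2 = -4 + (2*h + 0)/2 = -4 + (2*h)/2 = -4 + h)
M = -3214/5829 (M = -22/87 + 20/(-67) = -22*1/87 + 20*(-1/67) = -22/87 - 20/67 = -3214/5829 ≈ -0.55138)
M*d(u(-7)) = -3214*(-4 + 7)/5829 = -3214/5829*3 = -3214/1943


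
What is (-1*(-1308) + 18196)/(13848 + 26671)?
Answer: 19504/40519 ≈ 0.48135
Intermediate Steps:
(-1*(-1308) + 18196)/(13848 + 26671) = (1308 + 18196)/40519 = 19504*(1/40519) = 19504/40519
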